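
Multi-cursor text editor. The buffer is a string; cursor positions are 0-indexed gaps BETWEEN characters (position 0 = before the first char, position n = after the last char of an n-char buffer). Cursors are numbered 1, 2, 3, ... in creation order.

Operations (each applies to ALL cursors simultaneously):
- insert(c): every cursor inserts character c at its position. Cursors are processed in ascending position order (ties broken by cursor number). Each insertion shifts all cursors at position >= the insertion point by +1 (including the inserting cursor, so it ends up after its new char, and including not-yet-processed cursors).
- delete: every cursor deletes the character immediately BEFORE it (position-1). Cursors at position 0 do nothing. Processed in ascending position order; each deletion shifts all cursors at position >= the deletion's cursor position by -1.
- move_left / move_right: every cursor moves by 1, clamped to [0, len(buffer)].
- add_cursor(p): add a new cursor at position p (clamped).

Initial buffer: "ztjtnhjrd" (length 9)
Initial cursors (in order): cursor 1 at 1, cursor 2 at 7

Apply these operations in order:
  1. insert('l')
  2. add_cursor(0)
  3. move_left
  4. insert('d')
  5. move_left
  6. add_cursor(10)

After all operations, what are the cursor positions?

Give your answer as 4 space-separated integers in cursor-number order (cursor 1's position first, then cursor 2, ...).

After op 1 (insert('l')): buffer="zltjtnhjlrd" (len 11), cursors c1@2 c2@9, authorship .1......2..
After op 2 (add_cursor(0)): buffer="zltjtnhjlrd" (len 11), cursors c3@0 c1@2 c2@9, authorship .1......2..
After op 3 (move_left): buffer="zltjtnhjlrd" (len 11), cursors c3@0 c1@1 c2@8, authorship .1......2..
After op 4 (insert('d')): buffer="dzdltjtnhjdlrd" (len 14), cursors c3@1 c1@3 c2@11, authorship 3.11......22..
After op 5 (move_left): buffer="dzdltjtnhjdlrd" (len 14), cursors c3@0 c1@2 c2@10, authorship 3.11......22..
After op 6 (add_cursor(10)): buffer="dzdltjtnhjdlrd" (len 14), cursors c3@0 c1@2 c2@10 c4@10, authorship 3.11......22..

Answer: 2 10 0 10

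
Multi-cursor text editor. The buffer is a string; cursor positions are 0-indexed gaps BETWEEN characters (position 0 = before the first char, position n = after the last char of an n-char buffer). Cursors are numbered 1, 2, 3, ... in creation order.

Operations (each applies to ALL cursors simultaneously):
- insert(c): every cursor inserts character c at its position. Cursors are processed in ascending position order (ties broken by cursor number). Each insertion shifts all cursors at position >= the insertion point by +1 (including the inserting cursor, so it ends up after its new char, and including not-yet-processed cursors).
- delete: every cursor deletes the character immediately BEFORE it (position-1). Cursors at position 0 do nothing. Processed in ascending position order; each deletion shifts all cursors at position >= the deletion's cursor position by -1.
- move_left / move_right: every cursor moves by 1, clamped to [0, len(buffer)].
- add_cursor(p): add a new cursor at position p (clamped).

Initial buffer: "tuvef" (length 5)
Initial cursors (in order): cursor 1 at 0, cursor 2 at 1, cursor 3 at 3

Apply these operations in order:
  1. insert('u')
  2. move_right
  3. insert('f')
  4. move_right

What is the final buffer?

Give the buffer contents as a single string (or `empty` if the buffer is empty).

Answer: utfuufvueff

Derivation:
After op 1 (insert('u')): buffer="utuuvuef" (len 8), cursors c1@1 c2@3 c3@6, authorship 1.2..3..
After op 2 (move_right): buffer="utuuvuef" (len 8), cursors c1@2 c2@4 c3@7, authorship 1.2..3..
After op 3 (insert('f')): buffer="utfuufvueff" (len 11), cursors c1@3 c2@6 c3@10, authorship 1.12.2.3.3.
After op 4 (move_right): buffer="utfuufvueff" (len 11), cursors c1@4 c2@7 c3@11, authorship 1.12.2.3.3.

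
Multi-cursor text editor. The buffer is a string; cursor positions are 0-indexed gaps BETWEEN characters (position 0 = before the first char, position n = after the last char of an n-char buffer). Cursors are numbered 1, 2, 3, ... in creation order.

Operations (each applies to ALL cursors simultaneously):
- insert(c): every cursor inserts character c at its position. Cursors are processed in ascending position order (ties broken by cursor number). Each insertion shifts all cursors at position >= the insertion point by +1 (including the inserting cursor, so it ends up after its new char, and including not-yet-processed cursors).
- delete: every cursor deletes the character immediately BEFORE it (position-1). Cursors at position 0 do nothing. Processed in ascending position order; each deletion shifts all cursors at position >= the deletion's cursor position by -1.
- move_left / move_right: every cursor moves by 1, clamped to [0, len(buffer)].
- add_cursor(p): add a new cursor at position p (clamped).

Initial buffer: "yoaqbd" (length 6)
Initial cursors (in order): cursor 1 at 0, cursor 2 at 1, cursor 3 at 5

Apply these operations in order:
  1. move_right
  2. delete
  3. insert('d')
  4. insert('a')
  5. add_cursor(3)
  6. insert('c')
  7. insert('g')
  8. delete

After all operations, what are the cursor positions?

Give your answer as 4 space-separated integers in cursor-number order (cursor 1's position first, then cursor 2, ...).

Answer: 7 7 13 4

Derivation:
After op 1 (move_right): buffer="yoaqbd" (len 6), cursors c1@1 c2@2 c3@6, authorship ......
After op 2 (delete): buffer="aqb" (len 3), cursors c1@0 c2@0 c3@3, authorship ...
After op 3 (insert('d')): buffer="ddaqbd" (len 6), cursors c1@2 c2@2 c3@6, authorship 12...3
After op 4 (insert('a')): buffer="ddaaaqbda" (len 9), cursors c1@4 c2@4 c3@9, authorship 1212...33
After op 5 (add_cursor(3)): buffer="ddaaaqbda" (len 9), cursors c4@3 c1@4 c2@4 c3@9, authorship 1212...33
After op 6 (insert('c')): buffer="ddacaccaqbdac" (len 13), cursors c4@4 c1@7 c2@7 c3@13, authorship 1214212...333
After op 7 (insert('g')): buffer="ddacgaccggaqbdacg" (len 17), cursors c4@5 c1@10 c2@10 c3@17, authorship 1214421212...3333
After op 8 (delete): buffer="ddacaccaqbdac" (len 13), cursors c4@4 c1@7 c2@7 c3@13, authorship 1214212...333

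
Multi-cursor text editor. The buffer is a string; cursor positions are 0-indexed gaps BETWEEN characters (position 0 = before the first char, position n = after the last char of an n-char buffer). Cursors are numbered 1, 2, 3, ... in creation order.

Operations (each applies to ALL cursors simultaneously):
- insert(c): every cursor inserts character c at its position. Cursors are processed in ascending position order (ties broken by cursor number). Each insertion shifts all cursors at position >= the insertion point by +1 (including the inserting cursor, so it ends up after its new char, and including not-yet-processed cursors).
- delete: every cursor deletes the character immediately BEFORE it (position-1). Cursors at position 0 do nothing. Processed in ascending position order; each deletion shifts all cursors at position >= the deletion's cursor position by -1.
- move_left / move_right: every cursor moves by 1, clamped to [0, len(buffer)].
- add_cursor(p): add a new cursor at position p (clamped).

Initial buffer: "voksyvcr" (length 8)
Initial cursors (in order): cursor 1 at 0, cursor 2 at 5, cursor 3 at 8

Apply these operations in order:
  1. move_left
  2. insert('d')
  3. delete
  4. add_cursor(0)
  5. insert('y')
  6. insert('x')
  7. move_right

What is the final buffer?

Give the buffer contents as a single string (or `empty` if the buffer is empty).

After op 1 (move_left): buffer="voksyvcr" (len 8), cursors c1@0 c2@4 c3@7, authorship ........
After op 2 (insert('d')): buffer="dvoksdyvcdr" (len 11), cursors c1@1 c2@6 c3@10, authorship 1....2...3.
After op 3 (delete): buffer="voksyvcr" (len 8), cursors c1@0 c2@4 c3@7, authorship ........
After op 4 (add_cursor(0)): buffer="voksyvcr" (len 8), cursors c1@0 c4@0 c2@4 c3@7, authorship ........
After op 5 (insert('y')): buffer="yyvoksyyvcyr" (len 12), cursors c1@2 c4@2 c2@7 c3@11, authorship 14....2...3.
After op 6 (insert('x')): buffer="yyxxvoksyxyvcyxr" (len 16), cursors c1@4 c4@4 c2@10 c3@15, authorship 1414....22...33.
After op 7 (move_right): buffer="yyxxvoksyxyvcyxr" (len 16), cursors c1@5 c4@5 c2@11 c3@16, authorship 1414....22...33.

Answer: yyxxvoksyxyvcyxr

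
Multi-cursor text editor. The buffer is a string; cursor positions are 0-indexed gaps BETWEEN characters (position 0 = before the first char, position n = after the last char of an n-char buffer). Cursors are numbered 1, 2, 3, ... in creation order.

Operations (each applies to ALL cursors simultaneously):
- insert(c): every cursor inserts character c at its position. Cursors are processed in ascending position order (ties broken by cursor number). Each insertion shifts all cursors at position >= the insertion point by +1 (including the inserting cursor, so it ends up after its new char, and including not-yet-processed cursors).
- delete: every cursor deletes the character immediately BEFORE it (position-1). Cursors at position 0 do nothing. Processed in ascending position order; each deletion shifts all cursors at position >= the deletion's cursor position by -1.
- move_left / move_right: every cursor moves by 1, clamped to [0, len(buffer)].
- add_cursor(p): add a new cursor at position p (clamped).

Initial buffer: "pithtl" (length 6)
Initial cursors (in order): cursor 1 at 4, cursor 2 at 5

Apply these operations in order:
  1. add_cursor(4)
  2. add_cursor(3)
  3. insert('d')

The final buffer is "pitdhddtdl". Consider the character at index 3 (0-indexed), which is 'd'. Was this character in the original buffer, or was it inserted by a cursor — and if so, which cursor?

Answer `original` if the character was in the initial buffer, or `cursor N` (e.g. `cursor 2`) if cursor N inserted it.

Answer: cursor 4

Derivation:
After op 1 (add_cursor(4)): buffer="pithtl" (len 6), cursors c1@4 c3@4 c2@5, authorship ......
After op 2 (add_cursor(3)): buffer="pithtl" (len 6), cursors c4@3 c1@4 c3@4 c2@5, authorship ......
After op 3 (insert('d')): buffer="pitdhddtdl" (len 10), cursors c4@4 c1@7 c3@7 c2@9, authorship ...4.13.2.
Authorship (.=original, N=cursor N): . . . 4 . 1 3 . 2 .
Index 3: author = 4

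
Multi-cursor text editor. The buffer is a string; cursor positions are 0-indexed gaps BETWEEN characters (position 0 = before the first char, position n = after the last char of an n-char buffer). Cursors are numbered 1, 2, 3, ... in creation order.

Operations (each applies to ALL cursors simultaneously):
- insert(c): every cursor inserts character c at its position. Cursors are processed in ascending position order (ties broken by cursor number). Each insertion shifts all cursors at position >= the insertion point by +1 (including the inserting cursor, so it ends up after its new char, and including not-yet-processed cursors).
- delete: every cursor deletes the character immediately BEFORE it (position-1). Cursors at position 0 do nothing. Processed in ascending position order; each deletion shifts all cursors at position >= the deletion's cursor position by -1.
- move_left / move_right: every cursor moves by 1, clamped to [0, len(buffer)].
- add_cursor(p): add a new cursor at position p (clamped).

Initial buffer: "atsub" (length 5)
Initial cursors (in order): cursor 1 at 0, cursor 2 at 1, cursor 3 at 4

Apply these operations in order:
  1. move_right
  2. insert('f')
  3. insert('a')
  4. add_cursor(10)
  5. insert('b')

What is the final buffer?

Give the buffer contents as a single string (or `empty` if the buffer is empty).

Answer: afabtfabsubfbab

Derivation:
After op 1 (move_right): buffer="atsub" (len 5), cursors c1@1 c2@2 c3@5, authorship .....
After op 2 (insert('f')): buffer="aftfsubf" (len 8), cursors c1@2 c2@4 c3@8, authorship .1.2...3
After op 3 (insert('a')): buffer="afatfasubfa" (len 11), cursors c1@3 c2@6 c3@11, authorship .11.22...33
After op 4 (add_cursor(10)): buffer="afatfasubfa" (len 11), cursors c1@3 c2@6 c4@10 c3@11, authorship .11.22...33
After op 5 (insert('b')): buffer="afabtfabsubfbab" (len 15), cursors c1@4 c2@8 c4@13 c3@15, authorship .111.222...3433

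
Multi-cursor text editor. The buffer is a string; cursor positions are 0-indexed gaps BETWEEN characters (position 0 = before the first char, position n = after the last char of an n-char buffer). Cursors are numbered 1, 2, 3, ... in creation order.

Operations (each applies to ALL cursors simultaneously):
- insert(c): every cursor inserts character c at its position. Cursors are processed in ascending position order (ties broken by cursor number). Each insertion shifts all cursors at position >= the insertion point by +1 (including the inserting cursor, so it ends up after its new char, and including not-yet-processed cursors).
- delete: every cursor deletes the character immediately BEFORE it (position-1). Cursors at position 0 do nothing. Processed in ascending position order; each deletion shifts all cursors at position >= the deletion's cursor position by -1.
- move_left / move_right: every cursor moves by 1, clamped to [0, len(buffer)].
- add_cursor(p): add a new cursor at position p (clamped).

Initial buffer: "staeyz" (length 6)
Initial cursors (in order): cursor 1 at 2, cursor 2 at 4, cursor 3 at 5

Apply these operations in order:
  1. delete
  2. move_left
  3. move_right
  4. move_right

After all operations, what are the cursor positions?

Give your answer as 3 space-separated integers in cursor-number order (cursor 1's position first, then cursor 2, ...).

Answer: 2 3 3

Derivation:
After op 1 (delete): buffer="saz" (len 3), cursors c1@1 c2@2 c3@2, authorship ...
After op 2 (move_left): buffer="saz" (len 3), cursors c1@0 c2@1 c3@1, authorship ...
After op 3 (move_right): buffer="saz" (len 3), cursors c1@1 c2@2 c3@2, authorship ...
After op 4 (move_right): buffer="saz" (len 3), cursors c1@2 c2@3 c3@3, authorship ...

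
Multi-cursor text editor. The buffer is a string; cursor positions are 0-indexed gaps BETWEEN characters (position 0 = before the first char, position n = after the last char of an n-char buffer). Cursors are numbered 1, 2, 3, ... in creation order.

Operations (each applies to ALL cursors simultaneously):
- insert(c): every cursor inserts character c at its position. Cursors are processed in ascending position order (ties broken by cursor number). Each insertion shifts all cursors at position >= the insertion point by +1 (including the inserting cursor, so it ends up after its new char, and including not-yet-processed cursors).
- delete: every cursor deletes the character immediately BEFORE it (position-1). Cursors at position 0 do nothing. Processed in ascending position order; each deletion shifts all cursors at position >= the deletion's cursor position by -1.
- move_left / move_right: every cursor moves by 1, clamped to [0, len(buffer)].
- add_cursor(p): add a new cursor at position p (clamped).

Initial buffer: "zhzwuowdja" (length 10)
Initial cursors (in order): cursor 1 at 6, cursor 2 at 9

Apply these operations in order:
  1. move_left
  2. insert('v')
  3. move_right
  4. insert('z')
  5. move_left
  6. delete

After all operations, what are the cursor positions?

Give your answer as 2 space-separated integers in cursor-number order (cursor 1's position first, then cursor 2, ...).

Answer: 6 10

Derivation:
After op 1 (move_left): buffer="zhzwuowdja" (len 10), cursors c1@5 c2@8, authorship ..........
After op 2 (insert('v')): buffer="zhzwuvowdvja" (len 12), cursors c1@6 c2@10, authorship .....1...2..
After op 3 (move_right): buffer="zhzwuvowdvja" (len 12), cursors c1@7 c2@11, authorship .....1...2..
After op 4 (insert('z')): buffer="zhzwuvozwdvjza" (len 14), cursors c1@8 c2@13, authorship .....1.1..2.2.
After op 5 (move_left): buffer="zhzwuvozwdvjza" (len 14), cursors c1@7 c2@12, authorship .....1.1..2.2.
After op 6 (delete): buffer="zhzwuvzwdvza" (len 12), cursors c1@6 c2@10, authorship .....11..22.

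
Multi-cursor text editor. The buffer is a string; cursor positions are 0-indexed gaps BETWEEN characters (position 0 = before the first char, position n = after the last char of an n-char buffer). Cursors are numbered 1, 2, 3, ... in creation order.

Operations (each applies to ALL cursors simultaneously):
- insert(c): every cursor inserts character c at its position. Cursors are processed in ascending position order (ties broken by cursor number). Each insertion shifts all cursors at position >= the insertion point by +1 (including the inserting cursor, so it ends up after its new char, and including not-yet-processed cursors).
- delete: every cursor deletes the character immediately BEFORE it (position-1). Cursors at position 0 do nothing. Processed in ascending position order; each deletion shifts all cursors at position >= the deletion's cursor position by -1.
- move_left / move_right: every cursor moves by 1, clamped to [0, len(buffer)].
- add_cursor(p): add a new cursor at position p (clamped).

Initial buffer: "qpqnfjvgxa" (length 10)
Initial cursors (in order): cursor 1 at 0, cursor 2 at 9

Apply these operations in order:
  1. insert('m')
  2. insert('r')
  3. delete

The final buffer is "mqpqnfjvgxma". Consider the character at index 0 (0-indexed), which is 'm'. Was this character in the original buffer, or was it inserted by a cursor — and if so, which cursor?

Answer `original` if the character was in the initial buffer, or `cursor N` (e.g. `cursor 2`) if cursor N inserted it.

After op 1 (insert('m')): buffer="mqpqnfjvgxma" (len 12), cursors c1@1 c2@11, authorship 1.........2.
After op 2 (insert('r')): buffer="mrqpqnfjvgxmra" (len 14), cursors c1@2 c2@13, authorship 11.........22.
After op 3 (delete): buffer="mqpqnfjvgxma" (len 12), cursors c1@1 c2@11, authorship 1.........2.
Authorship (.=original, N=cursor N): 1 . . . . . . . . . 2 .
Index 0: author = 1

Answer: cursor 1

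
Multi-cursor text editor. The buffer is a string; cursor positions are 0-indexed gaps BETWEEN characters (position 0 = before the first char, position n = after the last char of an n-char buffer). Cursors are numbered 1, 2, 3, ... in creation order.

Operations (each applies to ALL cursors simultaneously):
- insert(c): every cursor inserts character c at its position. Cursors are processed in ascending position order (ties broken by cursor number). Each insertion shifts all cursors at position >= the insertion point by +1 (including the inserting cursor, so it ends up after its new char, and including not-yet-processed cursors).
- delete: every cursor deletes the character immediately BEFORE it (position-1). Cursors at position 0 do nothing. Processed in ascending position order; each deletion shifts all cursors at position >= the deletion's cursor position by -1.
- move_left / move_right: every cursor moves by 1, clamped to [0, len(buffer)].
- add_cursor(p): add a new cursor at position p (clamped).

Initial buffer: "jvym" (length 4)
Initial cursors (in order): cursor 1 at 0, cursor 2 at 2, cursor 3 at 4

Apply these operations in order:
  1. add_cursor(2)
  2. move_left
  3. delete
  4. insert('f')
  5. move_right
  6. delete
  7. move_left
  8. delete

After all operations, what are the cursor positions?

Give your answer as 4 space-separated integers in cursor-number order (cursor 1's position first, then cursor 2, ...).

Answer: 0 0 0 0

Derivation:
After op 1 (add_cursor(2)): buffer="jvym" (len 4), cursors c1@0 c2@2 c4@2 c3@4, authorship ....
After op 2 (move_left): buffer="jvym" (len 4), cursors c1@0 c2@1 c4@1 c3@3, authorship ....
After op 3 (delete): buffer="vm" (len 2), cursors c1@0 c2@0 c4@0 c3@1, authorship ..
After op 4 (insert('f')): buffer="fffvfm" (len 6), cursors c1@3 c2@3 c4@3 c3@5, authorship 124.3.
After op 5 (move_right): buffer="fffvfm" (len 6), cursors c1@4 c2@4 c4@4 c3@6, authorship 124.3.
After op 6 (delete): buffer="ff" (len 2), cursors c1@1 c2@1 c4@1 c3@2, authorship 13
After op 7 (move_left): buffer="ff" (len 2), cursors c1@0 c2@0 c4@0 c3@1, authorship 13
After op 8 (delete): buffer="f" (len 1), cursors c1@0 c2@0 c3@0 c4@0, authorship 3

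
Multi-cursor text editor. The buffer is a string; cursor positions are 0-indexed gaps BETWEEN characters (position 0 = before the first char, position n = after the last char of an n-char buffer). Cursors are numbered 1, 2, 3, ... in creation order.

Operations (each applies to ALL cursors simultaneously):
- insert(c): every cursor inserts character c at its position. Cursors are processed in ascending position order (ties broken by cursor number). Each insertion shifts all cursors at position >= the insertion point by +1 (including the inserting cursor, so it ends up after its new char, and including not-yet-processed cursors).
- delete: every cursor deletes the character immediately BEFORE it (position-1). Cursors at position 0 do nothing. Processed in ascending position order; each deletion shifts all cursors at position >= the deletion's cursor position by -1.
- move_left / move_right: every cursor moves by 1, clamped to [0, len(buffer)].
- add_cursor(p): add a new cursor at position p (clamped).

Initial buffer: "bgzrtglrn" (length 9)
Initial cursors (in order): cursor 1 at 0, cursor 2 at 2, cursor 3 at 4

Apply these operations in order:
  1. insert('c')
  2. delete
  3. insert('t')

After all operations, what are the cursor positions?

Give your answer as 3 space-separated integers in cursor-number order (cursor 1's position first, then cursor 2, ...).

After op 1 (insert('c')): buffer="cbgczrctglrn" (len 12), cursors c1@1 c2@4 c3@7, authorship 1..2..3.....
After op 2 (delete): buffer="bgzrtglrn" (len 9), cursors c1@0 c2@2 c3@4, authorship .........
After op 3 (insert('t')): buffer="tbgtzrttglrn" (len 12), cursors c1@1 c2@4 c3@7, authorship 1..2..3.....

Answer: 1 4 7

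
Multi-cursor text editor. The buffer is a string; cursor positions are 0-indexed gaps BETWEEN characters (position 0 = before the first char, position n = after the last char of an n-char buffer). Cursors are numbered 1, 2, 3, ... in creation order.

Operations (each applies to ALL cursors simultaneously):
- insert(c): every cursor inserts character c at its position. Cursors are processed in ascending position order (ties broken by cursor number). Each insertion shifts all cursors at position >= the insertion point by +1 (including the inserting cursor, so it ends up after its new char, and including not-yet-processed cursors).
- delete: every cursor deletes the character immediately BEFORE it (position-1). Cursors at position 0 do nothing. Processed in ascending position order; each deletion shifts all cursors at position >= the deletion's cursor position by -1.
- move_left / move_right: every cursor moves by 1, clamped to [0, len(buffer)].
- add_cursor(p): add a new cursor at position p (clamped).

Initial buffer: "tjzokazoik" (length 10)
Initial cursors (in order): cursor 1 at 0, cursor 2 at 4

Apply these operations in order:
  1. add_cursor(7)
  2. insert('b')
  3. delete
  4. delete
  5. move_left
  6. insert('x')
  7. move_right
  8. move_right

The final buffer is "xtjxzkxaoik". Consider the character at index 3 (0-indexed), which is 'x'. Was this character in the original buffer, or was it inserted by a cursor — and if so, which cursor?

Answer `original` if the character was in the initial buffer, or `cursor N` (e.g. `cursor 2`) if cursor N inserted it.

After op 1 (add_cursor(7)): buffer="tjzokazoik" (len 10), cursors c1@0 c2@4 c3@7, authorship ..........
After op 2 (insert('b')): buffer="btjzobkazboik" (len 13), cursors c1@1 c2@6 c3@10, authorship 1....2...3...
After op 3 (delete): buffer="tjzokazoik" (len 10), cursors c1@0 c2@4 c3@7, authorship ..........
After op 4 (delete): buffer="tjzkaoik" (len 8), cursors c1@0 c2@3 c3@5, authorship ........
After op 5 (move_left): buffer="tjzkaoik" (len 8), cursors c1@0 c2@2 c3@4, authorship ........
After op 6 (insert('x')): buffer="xtjxzkxaoik" (len 11), cursors c1@1 c2@4 c3@7, authorship 1..2..3....
After op 7 (move_right): buffer="xtjxzkxaoik" (len 11), cursors c1@2 c2@5 c3@8, authorship 1..2..3....
After op 8 (move_right): buffer="xtjxzkxaoik" (len 11), cursors c1@3 c2@6 c3@9, authorship 1..2..3....
Authorship (.=original, N=cursor N): 1 . . 2 . . 3 . . . .
Index 3: author = 2

Answer: cursor 2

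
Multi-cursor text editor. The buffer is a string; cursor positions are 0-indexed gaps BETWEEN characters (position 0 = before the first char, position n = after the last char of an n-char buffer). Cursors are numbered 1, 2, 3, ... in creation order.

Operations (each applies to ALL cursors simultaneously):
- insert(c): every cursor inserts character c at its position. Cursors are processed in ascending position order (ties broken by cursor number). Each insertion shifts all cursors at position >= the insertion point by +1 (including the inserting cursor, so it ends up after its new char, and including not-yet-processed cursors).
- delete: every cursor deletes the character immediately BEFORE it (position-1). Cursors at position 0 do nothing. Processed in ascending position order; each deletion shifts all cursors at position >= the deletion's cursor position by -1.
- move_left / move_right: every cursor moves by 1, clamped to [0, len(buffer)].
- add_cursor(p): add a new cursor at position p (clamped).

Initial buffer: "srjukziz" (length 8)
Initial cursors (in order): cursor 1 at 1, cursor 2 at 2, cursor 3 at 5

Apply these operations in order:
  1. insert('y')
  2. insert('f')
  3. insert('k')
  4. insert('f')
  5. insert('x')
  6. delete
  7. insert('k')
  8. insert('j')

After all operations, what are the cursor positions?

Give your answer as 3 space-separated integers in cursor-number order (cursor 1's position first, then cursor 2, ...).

Answer: 7 14 23

Derivation:
After op 1 (insert('y')): buffer="syryjukyziz" (len 11), cursors c1@2 c2@4 c3@8, authorship .1.2...3...
After op 2 (insert('f')): buffer="syfryfjukyfziz" (len 14), cursors c1@3 c2@6 c3@11, authorship .11.22...33...
After op 3 (insert('k')): buffer="syfkryfkjukyfkziz" (len 17), cursors c1@4 c2@8 c3@14, authorship .111.222...333...
After op 4 (insert('f')): buffer="syfkfryfkfjukyfkfziz" (len 20), cursors c1@5 c2@10 c3@17, authorship .1111.2222...3333...
After op 5 (insert('x')): buffer="syfkfxryfkfxjukyfkfxziz" (len 23), cursors c1@6 c2@12 c3@20, authorship .11111.22222...33333...
After op 6 (delete): buffer="syfkfryfkfjukyfkfziz" (len 20), cursors c1@5 c2@10 c3@17, authorship .1111.2222...3333...
After op 7 (insert('k')): buffer="syfkfkryfkfkjukyfkfkziz" (len 23), cursors c1@6 c2@12 c3@20, authorship .11111.22222...33333...
After op 8 (insert('j')): buffer="syfkfkjryfkfkjjukyfkfkjziz" (len 26), cursors c1@7 c2@14 c3@23, authorship .111111.222222...333333...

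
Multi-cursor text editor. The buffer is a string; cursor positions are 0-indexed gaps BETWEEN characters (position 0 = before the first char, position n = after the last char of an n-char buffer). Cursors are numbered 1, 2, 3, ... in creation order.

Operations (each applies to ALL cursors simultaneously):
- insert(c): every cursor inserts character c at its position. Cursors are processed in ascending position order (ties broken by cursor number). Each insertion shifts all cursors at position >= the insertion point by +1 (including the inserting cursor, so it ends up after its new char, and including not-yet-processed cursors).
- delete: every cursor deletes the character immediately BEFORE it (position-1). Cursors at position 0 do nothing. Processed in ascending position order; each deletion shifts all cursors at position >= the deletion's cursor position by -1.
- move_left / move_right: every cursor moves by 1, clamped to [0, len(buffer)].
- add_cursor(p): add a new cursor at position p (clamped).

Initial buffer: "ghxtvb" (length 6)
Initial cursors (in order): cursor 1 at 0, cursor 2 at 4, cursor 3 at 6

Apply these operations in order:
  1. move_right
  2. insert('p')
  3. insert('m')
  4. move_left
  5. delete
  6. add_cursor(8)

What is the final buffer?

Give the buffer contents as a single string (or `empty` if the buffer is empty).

Answer: gmhxtvmbm

Derivation:
After op 1 (move_right): buffer="ghxtvb" (len 6), cursors c1@1 c2@5 c3@6, authorship ......
After op 2 (insert('p')): buffer="gphxtvpbp" (len 9), cursors c1@2 c2@7 c3@9, authorship .1....2.3
After op 3 (insert('m')): buffer="gpmhxtvpmbpm" (len 12), cursors c1@3 c2@9 c3@12, authorship .11....22.33
After op 4 (move_left): buffer="gpmhxtvpmbpm" (len 12), cursors c1@2 c2@8 c3@11, authorship .11....22.33
After op 5 (delete): buffer="gmhxtvmbm" (len 9), cursors c1@1 c2@6 c3@8, authorship .1....2.3
After op 6 (add_cursor(8)): buffer="gmhxtvmbm" (len 9), cursors c1@1 c2@6 c3@8 c4@8, authorship .1....2.3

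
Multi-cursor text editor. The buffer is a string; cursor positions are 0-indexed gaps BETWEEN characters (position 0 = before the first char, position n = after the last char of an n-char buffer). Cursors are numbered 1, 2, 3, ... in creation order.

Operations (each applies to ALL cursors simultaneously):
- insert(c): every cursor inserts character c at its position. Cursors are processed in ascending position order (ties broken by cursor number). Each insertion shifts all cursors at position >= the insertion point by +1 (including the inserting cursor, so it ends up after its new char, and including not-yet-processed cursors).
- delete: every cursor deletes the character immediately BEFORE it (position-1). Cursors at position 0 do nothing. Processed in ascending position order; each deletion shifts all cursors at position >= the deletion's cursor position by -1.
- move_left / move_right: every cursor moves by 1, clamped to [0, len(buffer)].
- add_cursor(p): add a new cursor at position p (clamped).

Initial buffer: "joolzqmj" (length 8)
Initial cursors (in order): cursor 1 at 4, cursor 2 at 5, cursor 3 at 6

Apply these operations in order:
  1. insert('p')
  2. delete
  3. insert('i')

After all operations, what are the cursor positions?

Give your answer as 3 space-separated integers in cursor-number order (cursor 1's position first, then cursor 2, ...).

Answer: 5 7 9

Derivation:
After op 1 (insert('p')): buffer="joolpzpqpmj" (len 11), cursors c1@5 c2@7 c3@9, authorship ....1.2.3..
After op 2 (delete): buffer="joolzqmj" (len 8), cursors c1@4 c2@5 c3@6, authorship ........
After op 3 (insert('i')): buffer="jooliziqimj" (len 11), cursors c1@5 c2@7 c3@9, authorship ....1.2.3..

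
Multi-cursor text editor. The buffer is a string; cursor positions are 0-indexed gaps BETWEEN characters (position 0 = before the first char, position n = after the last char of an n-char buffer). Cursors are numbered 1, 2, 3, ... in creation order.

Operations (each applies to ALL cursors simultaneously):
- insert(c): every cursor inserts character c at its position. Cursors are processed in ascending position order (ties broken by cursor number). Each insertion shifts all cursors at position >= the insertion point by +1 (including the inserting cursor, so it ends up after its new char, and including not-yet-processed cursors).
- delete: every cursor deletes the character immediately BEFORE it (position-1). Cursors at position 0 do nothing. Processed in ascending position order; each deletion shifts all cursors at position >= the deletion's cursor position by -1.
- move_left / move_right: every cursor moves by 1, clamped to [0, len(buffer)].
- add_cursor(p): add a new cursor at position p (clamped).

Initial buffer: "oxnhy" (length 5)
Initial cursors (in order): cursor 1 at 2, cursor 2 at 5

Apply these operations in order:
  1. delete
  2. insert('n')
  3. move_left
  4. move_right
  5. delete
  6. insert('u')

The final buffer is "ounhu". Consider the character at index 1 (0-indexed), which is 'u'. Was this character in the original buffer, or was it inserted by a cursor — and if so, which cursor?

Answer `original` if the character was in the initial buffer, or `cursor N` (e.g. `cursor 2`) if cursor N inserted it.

After op 1 (delete): buffer="onh" (len 3), cursors c1@1 c2@3, authorship ...
After op 2 (insert('n')): buffer="onnhn" (len 5), cursors c1@2 c2@5, authorship .1..2
After op 3 (move_left): buffer="onnhn" (len 5), cursors c1@1 c2@4, authorship .1..2
After op 4 (move_right): buffer="onnhn" (len 5), cursors c1@2 c2@5, authorship .1..2
After op 5 (delete): buffer="onh" (len 3), cursors c1@1 c2@3, authorship ...
After op 6 (insert('u')): buffer="ounhu" (len 5), cursors c1@2 c2@5, authorship .1..2
Authorship (.=original, N=cursor N): . 1 . . 2
Index 1: author = 1

Answer: cursor 1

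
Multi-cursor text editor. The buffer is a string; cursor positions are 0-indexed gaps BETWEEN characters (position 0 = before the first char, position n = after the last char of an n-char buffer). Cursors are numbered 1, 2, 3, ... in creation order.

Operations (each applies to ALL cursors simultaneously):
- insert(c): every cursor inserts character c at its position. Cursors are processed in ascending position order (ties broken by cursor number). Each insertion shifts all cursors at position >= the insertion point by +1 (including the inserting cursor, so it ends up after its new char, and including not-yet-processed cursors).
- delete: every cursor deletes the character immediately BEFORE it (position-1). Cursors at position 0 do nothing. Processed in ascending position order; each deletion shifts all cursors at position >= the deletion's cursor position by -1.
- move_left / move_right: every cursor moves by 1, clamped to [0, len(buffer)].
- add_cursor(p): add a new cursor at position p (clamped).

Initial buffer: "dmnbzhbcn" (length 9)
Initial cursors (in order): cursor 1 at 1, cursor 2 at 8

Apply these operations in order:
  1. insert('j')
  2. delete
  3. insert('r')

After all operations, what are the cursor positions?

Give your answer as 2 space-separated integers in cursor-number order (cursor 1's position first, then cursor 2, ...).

After op 1 (insert('j')): buffer="djmnbzhbcjn" (len 11), cursors c1@2 c2@10, authorship .1.......2.
After op 2 (delete): buffer="dmnbzhbcn" (len 9), cursors c1@1 c2@8, authorship .........
After op 3 (insert('r')): buffer="drmnbzhbcrn" (len 11), cursors c1@2 c2@10, authorship .1.......2.

Answer: 2 10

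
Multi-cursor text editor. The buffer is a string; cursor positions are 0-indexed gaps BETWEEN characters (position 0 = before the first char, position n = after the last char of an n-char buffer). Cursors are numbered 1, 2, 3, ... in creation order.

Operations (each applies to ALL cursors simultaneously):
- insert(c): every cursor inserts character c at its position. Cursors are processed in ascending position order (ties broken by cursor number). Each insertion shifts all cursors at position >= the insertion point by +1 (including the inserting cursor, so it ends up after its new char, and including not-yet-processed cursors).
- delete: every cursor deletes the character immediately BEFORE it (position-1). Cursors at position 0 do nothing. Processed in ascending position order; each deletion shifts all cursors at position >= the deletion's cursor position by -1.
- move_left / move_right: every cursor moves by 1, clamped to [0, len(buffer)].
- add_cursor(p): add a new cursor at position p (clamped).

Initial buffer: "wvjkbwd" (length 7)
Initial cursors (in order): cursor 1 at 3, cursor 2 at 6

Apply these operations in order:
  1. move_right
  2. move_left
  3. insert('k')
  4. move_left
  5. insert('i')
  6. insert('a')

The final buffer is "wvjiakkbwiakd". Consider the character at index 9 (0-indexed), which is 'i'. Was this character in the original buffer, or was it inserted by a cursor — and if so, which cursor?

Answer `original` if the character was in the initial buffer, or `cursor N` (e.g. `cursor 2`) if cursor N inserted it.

After op 1 (move_right): buffer="wvjkbwd" (len 7), cursors c1@4 c2@7, authorship .......
After op 2 (move_left): buffer="wvjkbwd" (len 7), cursors c1@3 c2@6, authorship .......
After op 3 (insert('k')): buffer="wvjkkbwkd" (len 9), cursors c1@4 c2@8, authorship ...1...2.
After op 4 (move_left): buffer="wvjkkbwkd" (len 9), cursors c1@3 c2@7, authorship ...1...2.
After op 5 (insert('i')): buffer="wvjikkbwikd" (len 11), cursors c1@4 c2@9, authorship ...11...22.
After op 6 (insert('a')): buffer="wvjiakkbwiakd" (len 13), cursors c1@5 c2@11, authorship ...111...222.
Authorship (.=original, N=cursor N): . . . 1 1 1 . . . 2 2 2 .
Index 9: author = 2

Answer: cursor 2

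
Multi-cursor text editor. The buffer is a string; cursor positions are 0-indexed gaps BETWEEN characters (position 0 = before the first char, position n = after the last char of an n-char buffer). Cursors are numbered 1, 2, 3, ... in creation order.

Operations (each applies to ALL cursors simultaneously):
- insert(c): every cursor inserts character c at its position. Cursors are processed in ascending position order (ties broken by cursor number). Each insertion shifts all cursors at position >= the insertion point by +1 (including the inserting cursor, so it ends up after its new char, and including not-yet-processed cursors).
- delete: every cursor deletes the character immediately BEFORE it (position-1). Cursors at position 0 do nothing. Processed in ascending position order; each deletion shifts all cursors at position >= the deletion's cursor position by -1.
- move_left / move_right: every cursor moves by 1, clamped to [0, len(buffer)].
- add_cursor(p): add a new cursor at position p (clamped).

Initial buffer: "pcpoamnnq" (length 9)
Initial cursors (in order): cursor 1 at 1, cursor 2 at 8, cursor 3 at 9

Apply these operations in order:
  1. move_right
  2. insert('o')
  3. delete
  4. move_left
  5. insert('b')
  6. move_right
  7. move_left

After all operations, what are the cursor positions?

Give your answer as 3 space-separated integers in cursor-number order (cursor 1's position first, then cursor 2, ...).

After op 1 (move_right): buffer="pcpoamnnq" (len 9), cursors c1@2 c2@9 c3@9, authorship .........
After op 2 (insert('o')): buffer="pcopoamnnqoo" (len 12), cursors c1@3 c2@12 c3@12, authorship ..1.......23
After op 3 (delete): buffer="pcpoamnnq" (len 9), cursors c1@2 c2@9 c3@9, authorship .........
After op 4 (move_left): buffer="pcpoamnnq" (len 9), cursors c1@1 c2@8 c3@8, authorship .........
After op 5 (insert('b')): buffer="pbcpoamnnbbq" (len 12), cursors c1@2 c2@11 c3@11, authorship .1.......23.
After op 6 (move_right): buffer="pbcpoamnnbbq" (len 12), cursors c1@3 c2@12 c3@12, authorship .1.......23.
After op 7 (move_left): buffer="pbcpoamnnbbq" (len 12), cursors c1@2 c2@11 c3@11, authorship .1.......23.

Answer: 2 11 11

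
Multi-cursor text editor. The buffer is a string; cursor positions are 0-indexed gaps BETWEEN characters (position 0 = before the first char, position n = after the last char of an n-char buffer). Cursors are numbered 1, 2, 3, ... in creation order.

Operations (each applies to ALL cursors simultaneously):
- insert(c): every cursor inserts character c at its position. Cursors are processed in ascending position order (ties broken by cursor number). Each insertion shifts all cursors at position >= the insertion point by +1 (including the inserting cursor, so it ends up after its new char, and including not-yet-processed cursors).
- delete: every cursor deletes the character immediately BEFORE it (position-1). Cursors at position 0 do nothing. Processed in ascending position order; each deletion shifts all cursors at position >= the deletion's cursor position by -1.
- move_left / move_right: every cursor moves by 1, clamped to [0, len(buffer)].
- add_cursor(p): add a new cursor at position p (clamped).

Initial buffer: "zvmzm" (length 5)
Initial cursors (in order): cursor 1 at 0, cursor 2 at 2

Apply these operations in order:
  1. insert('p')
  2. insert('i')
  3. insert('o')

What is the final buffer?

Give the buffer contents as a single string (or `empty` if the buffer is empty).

After op 1 (insert('p')): buffer="pzvpmzm" (len 7), cursors c1@1 c2@4, authorship 1..2...
After op 2 (insert('i')): buffer="pizvpimzm" (len 9), cursors c1@2 c2@6, authorship 11..22...
After op 3 (insert('o')): buffer="piozvpiomzm" (len 11), cursors c1@3 c2@8, authorship 111..222...

Answer: piozvpiomzm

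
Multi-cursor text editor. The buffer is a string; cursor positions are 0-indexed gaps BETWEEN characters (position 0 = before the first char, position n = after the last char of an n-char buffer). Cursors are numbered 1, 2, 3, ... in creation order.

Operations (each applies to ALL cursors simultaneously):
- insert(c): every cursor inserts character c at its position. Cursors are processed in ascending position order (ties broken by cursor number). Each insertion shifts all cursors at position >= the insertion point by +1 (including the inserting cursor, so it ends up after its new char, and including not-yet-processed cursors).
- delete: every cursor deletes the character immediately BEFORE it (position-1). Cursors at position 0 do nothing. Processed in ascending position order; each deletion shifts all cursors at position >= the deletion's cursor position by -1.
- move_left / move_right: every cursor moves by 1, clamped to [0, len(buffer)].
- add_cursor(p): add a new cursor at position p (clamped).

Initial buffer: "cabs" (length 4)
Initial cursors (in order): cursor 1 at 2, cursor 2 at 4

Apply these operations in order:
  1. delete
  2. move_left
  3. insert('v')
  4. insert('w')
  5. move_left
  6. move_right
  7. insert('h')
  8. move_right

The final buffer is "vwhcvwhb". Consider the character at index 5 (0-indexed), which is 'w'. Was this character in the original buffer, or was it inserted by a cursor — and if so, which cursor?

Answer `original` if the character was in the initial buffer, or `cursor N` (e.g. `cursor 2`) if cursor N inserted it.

Answer: cursor 2

Derivation:
After op 1 (delete): buffer="cb" (len 2), cursors c1@1 c2@2, authorship ..
After op 2 (move_left): buffer="cb" (len 2), cursors c1@0 c2@1, authorship ..
After op 3 (insert('v')): buffer="vcvb" (len 4), cursors c1@1 c2@3, authorship 1.2.
After op 4 (insert('w')): buffer="vwcvwb" (len 6), cursors c1@2 c2@5, authorship 11.22.
After op 5 (move_left): buffer="vwcvwb" (len 6), cursors c1@1 c2@4, authorship 11.22.
After op 6 (move_right): buffer="vwcvwb" (len 6), cursors c1@2 c2@5, authorship 11.22.
After op 7 (insert('h')): buffer="vwhcvwhb" (len 8), cursors c1@3 c2@7, authorship 111.222.
After op 8 (move_right): buffer="vwhcvwhb" (len 8), cursors c1@4 c2@8, authorship 111.222.
Authorship (.=original, N=cursor N): 1 1 1 . 2 2 2 .
Index 5: author = 2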